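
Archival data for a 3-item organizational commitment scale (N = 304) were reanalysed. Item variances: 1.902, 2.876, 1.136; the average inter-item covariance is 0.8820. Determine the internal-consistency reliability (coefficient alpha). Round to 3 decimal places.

sum of item variances = 1.902 + 2.876 + 1.136 = 5.914
Sum of the 3 distinct covariances = 3 × 0.8820 = 2.6460
Var(T) = sum of item variances + 2·Σcov = 5.914 + 2 × 2.6460 = 11.2060
α = (3/2)·(1 − 5.914/11.2060) = 0.708

coefficient alpha = 0.708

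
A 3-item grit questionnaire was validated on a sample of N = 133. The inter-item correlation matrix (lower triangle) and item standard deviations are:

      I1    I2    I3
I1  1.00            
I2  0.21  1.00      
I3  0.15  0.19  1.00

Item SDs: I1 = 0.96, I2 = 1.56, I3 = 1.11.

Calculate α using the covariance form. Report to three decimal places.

Σσ²ᵢ = 0.96² + 1.56² + 1.11² = 4.5873
Covariances σ_ij = r_ij · s_i · s_j:
  σ(I1,I2) = 0.21 × 0.96 × 1.56 = 0.3145
  σ(I1,I3) = 0.15 × 0.96 × 1.11 = 0.1598
  σ(I2,I3) = 0.19 × 1.56 × 1.11 = 0.3290
σ²_T = Σσ²ᵢ + 2·Σσ_ij = 4.5873 + 2 × 0.8033 = 6.1939
α = (3/2)·(1 − 4.5873/6.1939) = 0.389

α = 0.389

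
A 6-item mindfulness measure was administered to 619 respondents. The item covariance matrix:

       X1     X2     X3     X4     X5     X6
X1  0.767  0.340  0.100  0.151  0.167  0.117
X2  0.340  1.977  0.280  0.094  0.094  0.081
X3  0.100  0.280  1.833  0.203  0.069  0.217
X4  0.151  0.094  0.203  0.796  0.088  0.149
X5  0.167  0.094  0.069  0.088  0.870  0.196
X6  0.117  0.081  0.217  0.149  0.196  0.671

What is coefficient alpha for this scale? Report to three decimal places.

α = 0.485

ΣVar(i) = 0.767 + 1.977 + 1.833 + 0.796 + 0.870 + 0.671 = 6.914
Sum of the distinct covariances = 2.346
Var(T) = 6.914 + 2 × 2.346 = 11.606
α = (k/(k−1))·(1 − ΣVar(i)/Var(T)) = (6/5)·(1 − 6.914/11.606) = 0.485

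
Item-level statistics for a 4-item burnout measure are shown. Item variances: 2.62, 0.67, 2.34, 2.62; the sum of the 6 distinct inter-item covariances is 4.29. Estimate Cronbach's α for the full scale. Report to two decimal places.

Cronbach's α = 0.68

ΣVar(i) = 2.62 + 0.67 + 2.34 + 2.62 = 8.25
Sum of distinct covariances = 4.29
total variance = ΣVar(i) + 2·Σcov = 8.25 + 2 × 4.29 = 16.83
α = (4/3)·(1 − 8.25/16.83) = 0.68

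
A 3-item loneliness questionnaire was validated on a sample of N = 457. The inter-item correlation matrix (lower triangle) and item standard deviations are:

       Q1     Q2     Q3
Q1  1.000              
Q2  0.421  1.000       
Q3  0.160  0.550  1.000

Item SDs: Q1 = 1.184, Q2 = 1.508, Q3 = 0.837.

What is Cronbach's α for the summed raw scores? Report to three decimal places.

α = 0.635

Σσ²ᵢ = 1.184² + 1.508² + 0.837² = 4.3765
Covariances σ_ij = r_ij · s_i · s_j:
  σ(Q1,Q2) = 0.421 × 1.184 × 1.508 = 0.7517
  σ(Q1,Q3) = 0.160 × 1.184 × 0.837 = 0.1586
  σ(Q2,Q3) = 0.550 × 1.508 × 0.837 = 0.6942
σ²_T = Σσ²ᵢ + 2·Σσ_ij = 4.3765 + 2 × 1.6045 = 7.5855
α = (3/2)·(1 − 4.3765/7.5855) = 0.635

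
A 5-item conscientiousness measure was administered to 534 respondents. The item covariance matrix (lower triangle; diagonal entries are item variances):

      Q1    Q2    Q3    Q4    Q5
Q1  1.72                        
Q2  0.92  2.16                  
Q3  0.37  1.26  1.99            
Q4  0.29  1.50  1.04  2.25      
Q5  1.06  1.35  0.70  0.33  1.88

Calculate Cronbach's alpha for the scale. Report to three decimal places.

sum of item variances = 1.72 + 2.16 + 1.99 + 2.25 + 1.88 = 10.00
Sum of the distinct covariances = 8.82
Var(T) = 10.00 + 2 × 8.82 = 27.64
α = (k/(k−1))·(1 − sum of item variances/Var(T)) = (5/4)·(1 − 10.00/27.64) = 0.798

α = 0.798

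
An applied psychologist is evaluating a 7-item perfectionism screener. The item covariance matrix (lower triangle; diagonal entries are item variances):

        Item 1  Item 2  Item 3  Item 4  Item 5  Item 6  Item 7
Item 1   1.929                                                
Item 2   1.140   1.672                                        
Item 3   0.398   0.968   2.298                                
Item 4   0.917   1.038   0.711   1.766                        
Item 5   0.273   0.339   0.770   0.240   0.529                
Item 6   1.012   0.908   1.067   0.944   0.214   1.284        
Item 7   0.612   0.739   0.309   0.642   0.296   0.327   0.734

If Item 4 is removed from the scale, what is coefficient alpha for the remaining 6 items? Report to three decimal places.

coefficient alpha = 0.827

Remaining items: Item 1, Item 2, Item 3, Item 5, Item 6, Item 7 (k = 6).
Σσ²ᵢ = 1.929 + 1.672 + 2.298 + 0.529 + 1.284 + 0.734 = 8.446
Var(T) = 8.446 + 2 × 9.372 = 27.190
α (item deleted) = (6/5)·(1 − 8.446/27.190) = 0.827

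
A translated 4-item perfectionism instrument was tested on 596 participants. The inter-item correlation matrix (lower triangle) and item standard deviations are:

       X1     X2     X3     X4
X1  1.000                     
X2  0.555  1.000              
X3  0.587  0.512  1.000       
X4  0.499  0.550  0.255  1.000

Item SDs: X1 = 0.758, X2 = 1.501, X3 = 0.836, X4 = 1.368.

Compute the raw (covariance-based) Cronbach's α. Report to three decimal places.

Cronbach's α = 0.761

Σσ²ᵢ = 0.758² + 1.501² + 0.836² + 1.368² = 5.3979
Covariances σ_ij = r_ij · s_i · s_j:
  σ(X1,X2) = 0.555 × 0.758 × 1.501 = 0.6315
  σ(X1,X3) = 0.587 × 0.758 × 0.836 = 0.3720
  σ(X1,X4) = 0.499 × 0.758 × 1.368 = 0.5174
  σ(X2,X3) = 0.512 × 1.501 × 0.836 = 0.6425
  σ(X2,X4) = 0.550 × 1.501 × 1.368 = 1.1294
  σ(X3,X4) = 0.255 × 0.836 × 1.368 = 0.2916
σ²_T = Σσ²ᵢ + 2·Σσ_ij = 5.3979 + 2 × 3.5844 = 12.5667
α = (4/3)·(1 − 5.3979/12.5667) = 0.761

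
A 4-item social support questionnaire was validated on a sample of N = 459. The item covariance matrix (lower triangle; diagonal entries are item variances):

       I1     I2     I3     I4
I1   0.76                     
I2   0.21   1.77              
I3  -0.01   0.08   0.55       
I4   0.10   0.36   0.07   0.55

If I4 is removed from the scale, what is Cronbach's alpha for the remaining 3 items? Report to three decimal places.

Remaining items: I1, I2, I3 (k = 3).
Σσ²ᵢ = 0.76 + 1.77 + 0.55 = 3.08
Var(T) = 3.08 + 2 × 0.28 = 3.64
α (item deleted) = (3/2)·(1 − 3.08/3.64) = 0.231

Cronbach's alpha = 0.231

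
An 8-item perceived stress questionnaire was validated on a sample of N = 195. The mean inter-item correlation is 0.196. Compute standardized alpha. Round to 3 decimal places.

Standardized α = k·r̄ / (1 + (k−1)·r̄) = 8 × 0.196 / (1 + 7 × 0.196)
  = 1.5680 / 2.3720 = 0.661

α = 0.661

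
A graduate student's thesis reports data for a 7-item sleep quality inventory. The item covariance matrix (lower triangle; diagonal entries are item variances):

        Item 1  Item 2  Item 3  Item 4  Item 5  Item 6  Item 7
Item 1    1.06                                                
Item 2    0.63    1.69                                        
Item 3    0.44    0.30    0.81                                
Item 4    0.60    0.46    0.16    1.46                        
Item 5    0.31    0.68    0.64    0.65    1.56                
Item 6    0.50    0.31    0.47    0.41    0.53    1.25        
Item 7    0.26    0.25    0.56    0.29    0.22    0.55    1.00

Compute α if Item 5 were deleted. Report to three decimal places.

Remaining items: Item 1, Item 2, Item 3, Item 4, Item 6, Item 7 (k = 6).
Σσᵢ² = 1.06 + 1.69 + 0.81 + 1.46 + 1.25 + 1.00 = 7.27
σ²_T = 7.27 + 2 × 6.19 = 19.65
α (item deleted) = (6/5)·(1 − 7.27/19.65) = 0.756

α = 0.756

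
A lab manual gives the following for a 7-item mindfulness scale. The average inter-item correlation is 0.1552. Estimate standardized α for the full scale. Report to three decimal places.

α = 0.563

Standardized α = k·r̄ / (1 + (k−1)·r̄) = 7 × 0.1552 / (1 + 6 × 0.1552)
  = 1.0864 / 1.9312 = 0.563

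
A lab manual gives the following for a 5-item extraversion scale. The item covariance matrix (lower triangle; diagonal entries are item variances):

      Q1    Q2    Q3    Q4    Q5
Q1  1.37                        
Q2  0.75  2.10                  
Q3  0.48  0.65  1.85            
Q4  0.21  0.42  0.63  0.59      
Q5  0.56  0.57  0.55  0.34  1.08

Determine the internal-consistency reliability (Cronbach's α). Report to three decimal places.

sum of item variances = 1.37 + 2.10 + 1.85 + 0.59 + 1.08 = 6.99
Σ_{i<j} σ_ij = 5.16
σ²_T = 6.99 + 2 × 5.16 = 17.31
α = (k/(k−1))·(1 − sum of item variances/σ²_T) = (5/4)·(1 − 6.99/17.31) = 0.745

Cronbach's α = 0.745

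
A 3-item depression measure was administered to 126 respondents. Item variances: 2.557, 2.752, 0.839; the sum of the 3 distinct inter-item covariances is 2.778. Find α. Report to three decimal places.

α = 0.712

ΣVar(i) = 2.557 + 2.752 + 0.839 = 6.148
Sum of distinct covariances = 2.778
total variance = ΣVar(i) + 2·Σcov = 6.148 + 2 × 2.778 = 11.704
α = (3/2)·(1 − 6.148/11.704) = 0.712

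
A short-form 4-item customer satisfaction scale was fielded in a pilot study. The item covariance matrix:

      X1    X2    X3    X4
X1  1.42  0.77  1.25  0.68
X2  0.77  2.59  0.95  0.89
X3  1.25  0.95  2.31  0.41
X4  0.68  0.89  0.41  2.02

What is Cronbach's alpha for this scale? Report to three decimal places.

Σσ²ᵢ = 1.42 + 2.59 + 2.31 + 2.02 = 8.34
Sum of off-diagonal covariances = 4.95
total variance = 8.34 + 2 × 4.95 = 18.24
α = (k/(k−1))·(1 − Σσ²ᵢ/total variance) = (4/3)·(1 − 8.34/18.24) = 0.724

α = 0.724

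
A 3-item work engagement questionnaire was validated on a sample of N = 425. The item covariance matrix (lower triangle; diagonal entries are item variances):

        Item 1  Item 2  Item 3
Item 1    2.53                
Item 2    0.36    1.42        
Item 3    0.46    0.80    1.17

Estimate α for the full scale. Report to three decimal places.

α = 0.581

ΣVar(i) = 2.53 + 1.42 + 1.17 = 5.12
Sum of the distinct covariances = 1.62
σ²_total = 5.12 + 2 × 1.62 = 8.36
α = (k/(k−1))·(1 − ΣVar(i)/σ²_total) = (3/2)·(1 − 5.12/8.36) = 0.581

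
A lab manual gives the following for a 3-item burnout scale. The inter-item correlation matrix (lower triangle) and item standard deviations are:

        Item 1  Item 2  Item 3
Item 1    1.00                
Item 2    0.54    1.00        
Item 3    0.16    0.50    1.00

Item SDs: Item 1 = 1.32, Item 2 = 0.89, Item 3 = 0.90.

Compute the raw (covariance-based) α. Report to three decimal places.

Σσ²ᵢ = 1.32² + 0.89² + 0.90² = 3.3445
Covariances σ_ij = r_ij · s_i · s_j:
  σ(Item 1,Item 2) = 0.54 × 1.32 × 0.89 = 0.6344
  σ(Item 1,Item 3) = 0.16 × 1.32 × 0.90 = 0.1901
  σ(Item 2,Item 3) = 0.50 × 0.89 × 0.90 = 0.4005
σ²_T = Σσ²ᵢ + 2·Σσ_ij = 3.3445 + 2 × 1.2250 = 5.7945
α = (3/2)·(1 − 3.3445/5.7945) = 0.634

α = 0.634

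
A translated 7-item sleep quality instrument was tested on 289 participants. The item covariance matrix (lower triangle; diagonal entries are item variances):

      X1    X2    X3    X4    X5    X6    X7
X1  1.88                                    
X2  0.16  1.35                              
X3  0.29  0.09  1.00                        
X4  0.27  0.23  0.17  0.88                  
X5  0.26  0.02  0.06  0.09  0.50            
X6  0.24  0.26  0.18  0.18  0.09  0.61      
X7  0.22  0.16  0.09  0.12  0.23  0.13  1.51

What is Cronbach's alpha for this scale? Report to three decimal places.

Cronbach's alpha = 0.558

Σσᵢ² = 1.88 + 1.35 + 1.00 + 0.88 + 0.50 + 0.61 + 1.51 = 7.73
Σ_{i<j} σ_ij = 3.54
Var(T) = 7.73 + 2 × 3.54 = 14.81
α = (k/(k−1))·(1 − Σσᵢ²/Var(T)) = (7/6)·(1 − 7.73/14.81) = 0.558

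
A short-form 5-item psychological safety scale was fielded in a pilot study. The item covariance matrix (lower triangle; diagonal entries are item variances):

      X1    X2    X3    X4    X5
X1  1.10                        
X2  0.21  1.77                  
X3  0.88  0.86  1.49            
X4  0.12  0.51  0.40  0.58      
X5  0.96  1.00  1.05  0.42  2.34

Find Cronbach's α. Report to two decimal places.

Σσᵢ² = 1.10 + 1.77 + 1.49 + 0.58 + 2.34 = 7.28
Σ_{i<j} σ_ij = 6.41
σ²_total = 7.28 + 2 × 6.41 = 20.10
α = (k/(k−1))·(1 − Σσᵢ²/σ²_total) = (5/4)·(1 − 7.28/20.10) = 0.80

Cronbach's α = 0.80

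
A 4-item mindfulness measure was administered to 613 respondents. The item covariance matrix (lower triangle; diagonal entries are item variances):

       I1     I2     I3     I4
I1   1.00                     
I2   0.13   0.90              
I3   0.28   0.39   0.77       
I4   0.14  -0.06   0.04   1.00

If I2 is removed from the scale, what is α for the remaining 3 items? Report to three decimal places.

α = 0.374

Remaining items: I1, I3, I4 (k = 3).
ΣVar(i) = 1.00 + 0.77 + 1.00 = 2.77
σ²_total = 2.77 + 2 × 0.46 = 3.69
α (item deleted) = (3/2)·(1 − 2.77/3.69) = 0.374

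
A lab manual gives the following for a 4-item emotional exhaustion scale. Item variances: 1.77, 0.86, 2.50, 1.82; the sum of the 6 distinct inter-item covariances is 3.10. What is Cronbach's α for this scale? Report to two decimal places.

α = 0.63

sum of item variances = 1.77 + 0.86 + 2.50 + 1.82 = 6.95
Sum of distinct covariances = 3.10
σ²_T = sum of item variances + 2·Σcov = 6.95 + 2 × 3.10 = 13.15
α = (4/3)·(1 − 6.95/13.15) = 0.63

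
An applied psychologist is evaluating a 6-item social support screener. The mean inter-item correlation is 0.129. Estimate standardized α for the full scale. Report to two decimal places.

α = 0.47

Standardized α = k·r̄ / (1 + (k−1)·r̄) = 6 × 0.129 / (1 + 5 × 0.129)
  = 0.7740 / 1.6450 = 0.47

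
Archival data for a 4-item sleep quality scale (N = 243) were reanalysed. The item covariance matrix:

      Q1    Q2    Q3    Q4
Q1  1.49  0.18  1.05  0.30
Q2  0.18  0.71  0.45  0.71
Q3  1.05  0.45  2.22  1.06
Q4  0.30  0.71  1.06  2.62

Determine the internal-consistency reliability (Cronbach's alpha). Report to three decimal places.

Cronbach's alpha = 0.688

sum of item variances = 1.49 + 0.71 + 2.22 + 2.62 = 7.04
Sum of the distinct covariances = 3.75
σ²_T = 7.04 + 2 × 3.75 = 14.54
α = (k/(k−1))·(1 − sum of item variances/σ²_T) = (4/3)·(1 − 7.04/14.54) = 0.688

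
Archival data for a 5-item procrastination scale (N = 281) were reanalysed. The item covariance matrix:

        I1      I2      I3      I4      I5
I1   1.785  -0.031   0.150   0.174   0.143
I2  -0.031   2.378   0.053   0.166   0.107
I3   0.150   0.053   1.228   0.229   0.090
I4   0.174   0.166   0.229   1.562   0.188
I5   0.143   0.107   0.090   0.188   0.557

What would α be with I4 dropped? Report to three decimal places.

α = 0.196

Remaining items: I1, I2, I3, I5 (k = 4).
Σσᵢ² = 1.785 + 2.378 + 1.228 + 0.557 = 5.948
Var(T) = 5.948 + 2 × 0.512 = 6.972
α (item deleted) = (4/3)·(1 − 5.948/6.972) = 0.196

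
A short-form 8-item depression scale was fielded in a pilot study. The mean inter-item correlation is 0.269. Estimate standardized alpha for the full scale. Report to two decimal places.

α = 0.75

Standardized α = k·r̄ / (1 + (k−1)·r̄) = 8 × 0.269 / (1 + 7 × 0.269)
  = 2.1520 / 2.8830 = 0.75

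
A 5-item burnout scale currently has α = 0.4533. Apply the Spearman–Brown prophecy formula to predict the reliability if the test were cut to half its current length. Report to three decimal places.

Length factor m = 1/2
α' = m·α / (1 − (1−m)·α)
   = 1/2 × 0.4533 / (1 − (1 − 1/2) × 0.4533)
   = 0.2266 / 0.7733 = 0.293

predicted reliability = 0.293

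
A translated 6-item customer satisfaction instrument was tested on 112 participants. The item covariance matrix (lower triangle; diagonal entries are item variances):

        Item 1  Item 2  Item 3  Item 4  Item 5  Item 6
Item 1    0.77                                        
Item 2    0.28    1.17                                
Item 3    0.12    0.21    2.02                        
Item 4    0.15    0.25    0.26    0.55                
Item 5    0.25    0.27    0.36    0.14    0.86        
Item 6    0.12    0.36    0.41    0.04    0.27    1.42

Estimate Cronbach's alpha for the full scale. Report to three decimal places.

Σσ²ᵢ = 0.77 + 1.17 + 2.02 + 0.55 + 0.86 + 1.42 = 6.79
Sum of off-diagonal covariances = 3.49
σ²_T = 6.79 + 2 × 3.49 = 13.77
α = (k/(k−1))·(1 − Σσ²ᵢ/σ²_T) = (6/5)·(1 − 6.79/13.77) = 0.608

Cronbach's alpha = 0.608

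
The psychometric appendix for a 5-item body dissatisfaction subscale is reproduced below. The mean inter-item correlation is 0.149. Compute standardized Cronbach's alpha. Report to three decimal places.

standardized Cronbach's alpha = 0.467

Standardized α = k·r̄ / (1 + (k−1)·r̄) = 5 × 0.149 / (1 + 4 × 0.149)
  = 0.7450 / 1.5960 = 0.467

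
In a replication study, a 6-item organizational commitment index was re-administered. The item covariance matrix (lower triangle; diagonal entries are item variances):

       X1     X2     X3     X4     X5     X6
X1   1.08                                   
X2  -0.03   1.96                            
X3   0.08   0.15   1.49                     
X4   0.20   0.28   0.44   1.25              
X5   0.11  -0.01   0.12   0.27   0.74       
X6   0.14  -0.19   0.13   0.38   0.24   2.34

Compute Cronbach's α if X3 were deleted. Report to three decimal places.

Cronbach's α = 0.342

Remaining items: X1, X2, X4, X5, X6 (k = 5).
sum of item variances = 1.08 + 1.96 + 1.25 + 0.74 + 2.34 = 7.37
Var(T) = 7.37 + 2 × 1.39 = 10.15
α (item deleted) = (5/4)·(1 − 7.37/10.15) = 0.342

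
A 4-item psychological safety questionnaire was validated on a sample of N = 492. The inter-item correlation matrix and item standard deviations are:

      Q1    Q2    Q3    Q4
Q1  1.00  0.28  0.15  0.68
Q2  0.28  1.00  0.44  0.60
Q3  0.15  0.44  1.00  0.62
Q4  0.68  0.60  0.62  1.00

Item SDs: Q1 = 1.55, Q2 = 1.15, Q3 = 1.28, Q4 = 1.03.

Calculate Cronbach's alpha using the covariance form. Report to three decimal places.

Σσ²ᵢ = 1.55² + 1.15² + 1.28² + 1.03² = 6.4243
Covariances σ_ij = r_ij · s_i · s_j:
  σ(Q1,Q2) = 0.28 × 1.55 × 1.15 = 0.4991
  σ(Q1,Q3) = 0.15 × 1.55 × 1.28 = 0.2976
  σ(Q1,Q4) = 0.68 × 1.55 × 1.03 = 1.0856
  σ(Q2,Q3) = 0.44 × 1.15 × 1.28 = 0.6477
  σ(Q2,Q4) = 0.60 × 1.15 × 1.03 = 0.7107
  σ(Q3,Q4) = 0.62 × 1.28 × 1.03 = 0.8174
σ²_T = Σσ²ᵢ + 2·Σσ_ij = 6.4243 + 2 × 4.0581 = 14.5405
α = (4/3)·(1 − 6.4243/14.5405) = 0.744

Cronbach's alpha = 0.744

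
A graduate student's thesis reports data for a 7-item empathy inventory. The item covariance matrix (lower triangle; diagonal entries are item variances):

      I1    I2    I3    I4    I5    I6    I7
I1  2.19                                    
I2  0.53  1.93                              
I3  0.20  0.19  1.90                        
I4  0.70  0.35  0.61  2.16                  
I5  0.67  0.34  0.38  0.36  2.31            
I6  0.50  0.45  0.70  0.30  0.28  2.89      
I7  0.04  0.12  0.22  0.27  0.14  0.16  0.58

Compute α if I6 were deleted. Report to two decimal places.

Remaining items: I1, I2, I3, I4, I5, I7 (k = 6).
sum of item variances = 2.19 + 1.93 + 1.90 + 2.16 + 2.31 + 0.58 = 11.07
total variance = 11.07 + 2 × 5.12 = 21.31
α (item deleted) = (6/5)·(1 − 11.07/21.31) = 0.58

α = 0.58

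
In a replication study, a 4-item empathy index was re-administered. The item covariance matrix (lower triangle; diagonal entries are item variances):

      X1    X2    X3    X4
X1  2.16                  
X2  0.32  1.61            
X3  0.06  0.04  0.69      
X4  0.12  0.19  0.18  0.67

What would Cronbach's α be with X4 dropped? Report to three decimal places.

Remaining items: X1, X2, X3 (k = 3).
Σσᵢ² = 2.16 + 1.61 + 0.69 = 4.46
Var(T) = 4.46 + 2 × 0.42 = 5.30
α (item deleted) = (3/2)·(1 − 4.46/5.30) = 0.238

Cronbach's α = 0.238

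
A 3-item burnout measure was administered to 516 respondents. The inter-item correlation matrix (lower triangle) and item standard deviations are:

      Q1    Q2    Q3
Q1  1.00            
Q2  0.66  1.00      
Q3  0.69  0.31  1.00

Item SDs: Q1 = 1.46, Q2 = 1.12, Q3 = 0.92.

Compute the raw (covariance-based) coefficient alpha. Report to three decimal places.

Σσ²ᵢ = 1.46² + 1.12² + 0.92² = 4.2324
Covariances σ_ij = r_ij · s_i · s_j:
  σ(Q1,Q2) = 0.66 × 1.46 × 1.12 = 1.0792
  σ(Q1,Q3) = 0.69 × 1.46 × 0.92 = 0.9268
  σ(Q2,Q3) = 0.31 × 1.12 × 0.92 = 0.3194
σ²_T = Σσ²ᵢ + 2·Σσ_ij = 4.2324 + 2 × 2.3254 = 8.8832
α = (3/2)·(1 − 4.2324/8.8832) = 0.785

coefficient alpha = 0.785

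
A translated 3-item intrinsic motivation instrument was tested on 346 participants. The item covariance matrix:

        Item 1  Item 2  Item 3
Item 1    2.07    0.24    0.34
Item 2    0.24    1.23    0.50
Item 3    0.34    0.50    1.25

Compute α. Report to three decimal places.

α = 0.483

Σσᵢ² = 2.07 + 1.23 + 1.25 = 4.55
Sum of off-diagonal covariances = 1.08
σ²_total = 4.55 + 2 × 1.08 = 6.71
α = (k/(k−1))·(1 − Σσᵢ²/σ²_total) = (3/2)·(1 − 4.55/6.71) = 0.483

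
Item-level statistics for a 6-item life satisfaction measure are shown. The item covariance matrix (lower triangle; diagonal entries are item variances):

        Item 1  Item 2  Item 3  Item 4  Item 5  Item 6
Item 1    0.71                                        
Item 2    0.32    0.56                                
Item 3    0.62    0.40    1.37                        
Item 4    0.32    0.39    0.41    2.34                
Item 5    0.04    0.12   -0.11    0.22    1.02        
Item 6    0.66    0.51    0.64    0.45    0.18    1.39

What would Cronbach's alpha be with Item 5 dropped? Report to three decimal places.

α = 0.746

Remaining items: Item 1, Item 2, Item 3, Item 4, Item 6 (k = 5).
Σσ²ᵢ = 0.71 + 0.56 + 1.37 + 2.34 + 1.39 = 6.37
σ²_total = 6.37 + 2 × 4.72 = 15.81
α (item deleted) = (5/4)·(1 − 6.37/15.81) = 0.746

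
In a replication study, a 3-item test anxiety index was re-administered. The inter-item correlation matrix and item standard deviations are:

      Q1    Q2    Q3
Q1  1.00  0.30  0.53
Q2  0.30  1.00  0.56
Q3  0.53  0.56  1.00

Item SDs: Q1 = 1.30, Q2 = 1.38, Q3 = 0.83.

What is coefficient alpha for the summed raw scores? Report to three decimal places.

Σσ²ᵢ = 1.30² + 1.38² + 0.83² = 4.2833
Covariances σ_ij = r_ij · s_i · s_j:
  σ(Q1,Q2) = 0.30 × 1.30 × 1.38 = 0.5382
  σ(Q1,Q3) = 0.53 × 1.30 × 0.83 = 0.5719
  σ(Q2,Q3) = 0.56 × 1.38 × 0.83 = 0.6414
σ²_T = Σσ²ᵢ + 2·Σσ_ij = 4.2833 + 2 × 1.7515 = 7.7863
α = (3/2)·(1 − 4.2833/7.7863) = 0.675

α = 0.675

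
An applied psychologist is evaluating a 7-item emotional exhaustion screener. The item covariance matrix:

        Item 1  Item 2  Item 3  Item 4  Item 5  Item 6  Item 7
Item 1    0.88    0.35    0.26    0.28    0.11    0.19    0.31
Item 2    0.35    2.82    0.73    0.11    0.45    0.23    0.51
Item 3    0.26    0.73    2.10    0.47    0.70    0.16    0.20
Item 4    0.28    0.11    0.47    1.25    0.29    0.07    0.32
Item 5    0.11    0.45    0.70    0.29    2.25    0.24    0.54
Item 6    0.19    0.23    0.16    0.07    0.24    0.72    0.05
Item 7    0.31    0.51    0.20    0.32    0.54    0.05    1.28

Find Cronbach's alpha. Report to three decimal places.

Σσᵢ² = 0.88 + 2.82 + 2.10 + 1.25 + 2.25 + 0.72 + 1.28 = 11.30
Sum of off-diagonal covariances = 6.57
σ²_T = 11.30 + 2 × 6.57 = 24.44
α = (k/(k−1))·(1 − Σσᵢ²/σ²_T) = (7/6)·(1 − 11.30/24.44) = 0.627

α = 0.627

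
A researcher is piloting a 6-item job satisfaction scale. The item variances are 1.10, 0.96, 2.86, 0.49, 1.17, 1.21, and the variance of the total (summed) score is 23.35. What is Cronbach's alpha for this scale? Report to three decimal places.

Cronbach's alpha = 0.800

Σσᵢ² = 1.10 + 0.96 + 2.86 + 0.49 + 1.17 + 1.21 = 7.79
α = (k/(k−1))·(1 − Σσᵢ²/σ²_T) = (6/5)·(1 − 7.79/23.35) = 0.800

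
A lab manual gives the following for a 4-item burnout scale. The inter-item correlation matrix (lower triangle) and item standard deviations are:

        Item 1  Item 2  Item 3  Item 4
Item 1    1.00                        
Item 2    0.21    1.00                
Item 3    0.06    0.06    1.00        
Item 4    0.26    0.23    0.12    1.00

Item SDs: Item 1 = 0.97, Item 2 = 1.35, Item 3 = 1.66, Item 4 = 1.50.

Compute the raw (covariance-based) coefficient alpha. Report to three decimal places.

α = 0.397

Σσ²ᵢ = 0.97² + 1.35² + 1.66² + 1.50² = 7.7690
Covariances σ_ij = r_ij · s_i · s_j:
  σ(Item 1,Item 2) = 0.21 × 0.97 × 1.35 = 0.2750
  σ(Item 1,Item 3) = 0.06 × 0.97 × 1.66 = 0.0966
  σ(Item 1,Item 4) = 0.26 × 0.97 × 1.50 = 0.3783
  σ(Item 2,Item 3) = 0.06 × 1.35 × 1.66 = 0.1345
  σ(Item 2,Item 4) = 0.23 × 1.35 × 1.50 = 0.4658
  σ(Item 3,Item 4) = 0.12 × 1.66 × 1.50 = 0.2988
σ²_T = Σσ²ᵢ + 2·Σσ_ij = 7.7690 + 2 × 1.6490 = 11.0670
α = (4/3)·(1 − 7.7690/11.0670) = 0.397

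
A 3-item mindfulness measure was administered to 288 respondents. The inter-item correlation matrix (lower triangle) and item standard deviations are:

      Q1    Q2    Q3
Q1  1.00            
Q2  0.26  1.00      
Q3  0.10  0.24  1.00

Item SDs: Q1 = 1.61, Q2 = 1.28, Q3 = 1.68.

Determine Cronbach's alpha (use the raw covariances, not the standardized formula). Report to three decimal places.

Σσ²ᵢ = 1.61² + 1.28² + 1.68² = 7.0529
Covariances σ_ij = r_ij · s_i · s_j:
  σ(Q1,Q2) = 0.26 × 1.61 × 1.28 = 0.5358
  σ(Q1,Q3) = 0.10 × 1.61 × 1.68 = 0.2705
  σ(Q2,Q3) = 0.24 × 1.28 × 1.68 = 0.5161
σ²_T = Σσ²ᵢ + 2·Σσ_ij = 7.0529 + 2 × 1.3224 = 9.6977
α = (3/2)·(1 − 7.0529/9.6977) = 0.409

Cronbach's alpha = 0.409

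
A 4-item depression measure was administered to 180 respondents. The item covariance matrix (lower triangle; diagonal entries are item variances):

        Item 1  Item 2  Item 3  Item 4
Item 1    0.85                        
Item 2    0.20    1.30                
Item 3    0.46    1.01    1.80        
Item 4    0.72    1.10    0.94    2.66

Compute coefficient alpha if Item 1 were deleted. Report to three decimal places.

α = 0.772

Remaining items: Item 2, Item 3, Item 4 (k = 3).
ΣVar(i) = 1.30 + 1.80 + 2.66 = 5.76
Var(T) = 5.76 + 2 × 3.05 = 11.86
α (item deleted) = (3/2)·(1 − 5.76/11.86) = 0.772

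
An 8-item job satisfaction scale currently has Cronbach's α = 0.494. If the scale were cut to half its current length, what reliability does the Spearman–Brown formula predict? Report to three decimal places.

Length factor m = 1/2
α' = m·α / (1 − (1−m)·α)
   = 1/2 × 0.494 / (1 − (1 − 1/2) × 0.494)
   = 0.2470 / 0.7530 = 0.328

predicted reliability = 0.328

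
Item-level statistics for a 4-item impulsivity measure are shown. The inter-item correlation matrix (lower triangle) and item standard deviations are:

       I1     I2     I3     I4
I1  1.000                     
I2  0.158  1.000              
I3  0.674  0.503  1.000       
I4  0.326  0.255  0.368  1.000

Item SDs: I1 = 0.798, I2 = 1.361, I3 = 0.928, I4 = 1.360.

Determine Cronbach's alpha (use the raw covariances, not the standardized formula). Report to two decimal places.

Σσ²ᵢ = 0.798² + 1.361² + 0.928² + 1.360² = 5.1999
Covariances σ_ij = r_ij · s_i · s_j:
  σ(I1,I2) = 0.158 × 0.798 × 1.361 = 0.1716
  σ(I1,I3) = 0.674 × 0.798 × 0.928 = 0.4991
  σ(I1,I4) = 0.326 × 0.798 × 1.360 = 0.3538
  σ(I2,I3) = 0.503 × 1.361 × 0.928 = 0.6353
  σ(I2,I4) = 0.255 × 1.361 × 1.360 = 0.4720
  σ(I3,I4) = 0.368 × 0.928 × 1.360 = 0.4644
σ²_T = Σσ²ᵢ + 2·Σσ_ij = 5.1999 + 2 × 2.5962 = 10.3923
α = (4/3)·(1 − 5.1999/10.3923) = 0.67

α = 0.67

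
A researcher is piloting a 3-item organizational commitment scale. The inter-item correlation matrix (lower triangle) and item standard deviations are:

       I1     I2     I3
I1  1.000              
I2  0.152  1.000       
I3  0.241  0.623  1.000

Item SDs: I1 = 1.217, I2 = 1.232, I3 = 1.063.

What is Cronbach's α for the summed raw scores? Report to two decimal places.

Σσ²ᵢ = 1.217² + 1.232² + 1.063² = 4.1289
Covariances σ_ij = r_ij · s_i · s_j:
  σ(I1,I2) = 0.152 × 1.217 × 1.232 = 0.2279
  σ(I1,I3) = 0.241 × 1.217 × 1.063 = 0.3118
  σ(I2,I3) = 0.623 × 1.232 × 1.063 = 0.8159
σ²_T = Σσ²ᵢ + 2·Σσ_ij = 4.1289 + 2 × 1.3556 = 6.8401
α = (3/2)·(1 − 4.1289/6.8401) = 0.59

Cronbach's α = 0.59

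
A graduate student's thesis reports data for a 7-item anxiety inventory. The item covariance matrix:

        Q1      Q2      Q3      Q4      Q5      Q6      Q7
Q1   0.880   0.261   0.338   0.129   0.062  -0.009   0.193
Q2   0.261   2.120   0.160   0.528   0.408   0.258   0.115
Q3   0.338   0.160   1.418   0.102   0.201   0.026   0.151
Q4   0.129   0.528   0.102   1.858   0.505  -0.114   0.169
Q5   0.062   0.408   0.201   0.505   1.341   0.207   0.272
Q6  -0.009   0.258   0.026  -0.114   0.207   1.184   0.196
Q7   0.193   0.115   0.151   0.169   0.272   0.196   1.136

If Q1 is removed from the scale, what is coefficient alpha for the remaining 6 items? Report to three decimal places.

Remaining items: Q2, Q3, Q4, Q5, Q6, Q7 (k = 6).
ΣVar(i) = 2.120 + 1.418 + 1.858 + 1.341 + 1.184 + 1.136 = 9.057
Var(T) = 9.057 + 2 × 3.184 = 15.425
α (item deleted) = (6/5)·(1 − 9.057/15.425) = 0.495

coefficient alpha = 0.495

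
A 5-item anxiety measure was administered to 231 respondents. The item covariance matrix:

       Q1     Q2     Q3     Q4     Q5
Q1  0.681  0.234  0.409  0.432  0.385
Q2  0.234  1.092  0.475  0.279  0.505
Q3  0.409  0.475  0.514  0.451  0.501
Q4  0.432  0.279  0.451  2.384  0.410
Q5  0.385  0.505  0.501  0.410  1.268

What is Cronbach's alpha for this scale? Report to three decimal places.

α = 0.724

ΣVar(i) = 0.681 + 1.092 + 0.514 + 2.384 + 1.268 = 5.939
Sum of the distinct covariances = 4.081
σ²_total = 5.939 + 2 × 4.081 = 14.101
α = (k/(k−1))·(1 − ΣVar(i)/σ²_total) = (5/4)·(1 − 5.939/14.101) = 0.724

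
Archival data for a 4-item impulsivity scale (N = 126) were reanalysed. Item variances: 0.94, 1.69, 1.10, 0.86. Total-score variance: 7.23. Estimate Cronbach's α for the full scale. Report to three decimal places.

Cronbach's α = 0.487

Σσ²ᵢ = 0.94 + 1.69 + 1.10 + 0.86 = 4.59
α = (k/(k−1))·(1 − Σσ²ᵢ/σ²_total) = (4/3)·(1 − 4.59/7.23) = 0.487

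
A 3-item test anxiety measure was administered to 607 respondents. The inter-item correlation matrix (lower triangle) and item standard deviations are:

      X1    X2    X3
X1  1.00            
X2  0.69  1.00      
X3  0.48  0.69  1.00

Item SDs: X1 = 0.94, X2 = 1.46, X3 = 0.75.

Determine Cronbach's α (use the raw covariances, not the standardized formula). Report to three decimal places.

α = 0.799

Σσ²ᵢ = 0.94² + 1.46² + 0.75² = 3.5777
Covariances σ_ij = r_ij · s_i · s_j:
  σ(X1,X2) = 0.69 × 0.94 × 1.46 = 0.9470
  σ(X1,X3) = 0.48 × 0.94 × 0.75 = 0.3384
  σ(X2,X3) = 0.69 × 1.46 × 0.75 = 0.7555
σ²_T = Σσ²ᵢ + 2·Σσ_ij = 3.5777 + 2 × 2.0409 = 7.6595
α = (3/2)·(1 − 3.5777/7.6595) = 0.799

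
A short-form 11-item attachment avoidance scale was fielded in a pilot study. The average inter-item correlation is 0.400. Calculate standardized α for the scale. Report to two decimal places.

α = 0.88

Standardized α = k·r̄ / (1 + (k−1)·r̄) = 11 × 0.400 / (1 + 10 × 0.400)
  = 4.4000 / 5.0000 = 0.88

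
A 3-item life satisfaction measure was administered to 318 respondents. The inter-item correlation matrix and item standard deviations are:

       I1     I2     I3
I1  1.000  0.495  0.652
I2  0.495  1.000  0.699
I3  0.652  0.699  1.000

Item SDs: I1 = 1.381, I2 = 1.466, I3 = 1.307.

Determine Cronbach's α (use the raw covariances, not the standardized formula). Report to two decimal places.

α = 0.82

Σσ²ᵢ = 1.381² + 1.466² + 1.307² = 5.7646
Covariances σ_ij = r_ij · s_i · s_j:
  σ(I1,I2) = 0.495 × 1.381 × 1.466 = 1.0022
  σ(I1,I3) = 0.652 × 1.381 × 1.307 = 1.1768
  σ(I2,I3) = 0.699 × 1.466 × 1.307 = 1.3393
σ²_T = Σσ²ᵢ + 2·Σσ_ij = 5.7646 + 2 × 3.5183 = 12.8012
α = (3/2)·(1 − 5.7646/12.8012) = 0.82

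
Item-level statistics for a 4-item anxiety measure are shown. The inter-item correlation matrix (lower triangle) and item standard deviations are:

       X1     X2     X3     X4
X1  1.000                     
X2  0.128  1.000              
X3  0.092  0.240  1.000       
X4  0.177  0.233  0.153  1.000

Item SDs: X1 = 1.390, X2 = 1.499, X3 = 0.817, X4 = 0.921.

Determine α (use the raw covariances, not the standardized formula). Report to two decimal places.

Σσ²ᵢ = 1.390² + 1.499² + 0.817² + 0.921² = 5.6948
Covariances σ_ij = r_ij · s_i · s_j:
  σ(X1,X2) = 0.128 × 1.390 × 1.499 = 0.2667
  σ(X1,X3) = 0.092 × 1.390 × 0.817 = 0.1045
  σ(X1,X4) = 0.177 × 1.390 × 0.921 = 0.2266
  σ(X2,X3) = 0.240 × 1.499 × 0.817 = 0.2939
  σ(X2,X4) = 0.233 × 1.499 × 0.921 = 0.3217
  σ(X3,X4) = 0.153 × 0.817 × 0.921 = 0.1151
σ²_T = Σσ²ᵢ + 2·Σσ_ij = 5.6948 + 2 × 1.3285 = 8.3518
α = (4/3)·(1 − 5.6948/8.3518) = 0.42

α = 0.42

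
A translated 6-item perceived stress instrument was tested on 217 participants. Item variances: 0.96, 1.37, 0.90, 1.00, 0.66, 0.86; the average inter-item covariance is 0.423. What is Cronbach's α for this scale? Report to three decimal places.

α = 0.826

sum of item variances = 0.96 + 1.37 + 0.90 + 1.00 + 0.66 + 0.86 = 5.75
Sum of the 15 distinct covariances = 15 × 0.423 = 6.345
total variance = sum of item variances + 2·Σcov = 5.75 + 2 × 6.345 = 18.440
α = (6/5)·(1 − 5.75/18.440) = 0.826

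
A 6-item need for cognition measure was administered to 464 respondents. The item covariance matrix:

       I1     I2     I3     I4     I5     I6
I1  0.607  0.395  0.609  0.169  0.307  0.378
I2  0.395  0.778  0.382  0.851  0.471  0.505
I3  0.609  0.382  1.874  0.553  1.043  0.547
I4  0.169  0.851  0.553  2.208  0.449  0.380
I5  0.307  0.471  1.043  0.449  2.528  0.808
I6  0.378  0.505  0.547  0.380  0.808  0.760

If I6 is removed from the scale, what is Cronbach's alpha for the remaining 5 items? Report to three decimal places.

Remaining items: I1, I2, I3, I4, I5 (k = 5).
sum of item variances = 0.607 + 0.778 + 1.874 + 2.208 + 2.528 = 7.995
total variance = 7.995 + 2 × 5.229 = 18.453
α (item deleted) = (5/4)·(1 − 7.995/18.453) = 0.708

Cronbach's alpha = 0.708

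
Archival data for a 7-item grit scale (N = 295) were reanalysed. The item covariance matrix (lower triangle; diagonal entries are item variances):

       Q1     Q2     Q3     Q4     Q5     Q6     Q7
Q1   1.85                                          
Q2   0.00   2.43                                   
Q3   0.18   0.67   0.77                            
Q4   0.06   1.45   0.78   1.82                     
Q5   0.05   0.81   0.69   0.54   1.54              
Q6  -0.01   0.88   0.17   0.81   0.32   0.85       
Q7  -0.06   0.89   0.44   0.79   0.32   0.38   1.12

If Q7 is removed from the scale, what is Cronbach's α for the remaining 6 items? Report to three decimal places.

Cronbach's α = 0.738

Remaining items: Q1, Q2, Q3, Q4, Q5, Q6 (k = 6).
Σσᵢ² = 1.85 + 2.43 + 0.77 + 1.82 + 1.54 + 0.85 = 9.26
total variance = 9.26 + 2 × 7.40 = 24.06
α (item deleted) = (6/5)·(1 − 9.26/24.06) = 0.738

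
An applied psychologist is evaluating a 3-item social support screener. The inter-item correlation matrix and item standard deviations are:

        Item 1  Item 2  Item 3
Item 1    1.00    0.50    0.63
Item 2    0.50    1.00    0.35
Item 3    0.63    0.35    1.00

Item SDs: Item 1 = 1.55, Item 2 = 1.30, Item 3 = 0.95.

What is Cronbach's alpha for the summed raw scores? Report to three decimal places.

Cronbach's alpha = 0.730

Σσ²ᵢ = 1.55² + 1.30² + 0.95² = 4.9950
Covariances σ_ij = r_ij · s_i · s_j:
  σ(Item 1,Item 2) = 0.50 × 1.55 × 1.30 = 1.0075
  σ(Item 1,Item 3) = 0.63 × 1.55 × 0.95 = 0.9277
  σ(Item 2,Item 3) = 0.35 × 1.30 × 0.95 = 0.4322
σ²_T = Σσ²ᵢ + 2·Σσ_ij = 4.9950 + 2 × 2.3674 = 9.7298
α = (3/2)·(1 − 4.9950/9.7298) = 0.730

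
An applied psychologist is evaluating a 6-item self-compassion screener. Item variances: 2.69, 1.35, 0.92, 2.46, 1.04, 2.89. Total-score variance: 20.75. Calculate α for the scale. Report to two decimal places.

α = 0.54

sum of item variances = 2.69 + 1.35 + 0.92 + 2.46 + 1.04 + 2.89 = 11.35
α = (k/(k−1))·(1 − sum of item variances/σ²_total) = (6/5)·(1 − 11.35/20.75) = 0.54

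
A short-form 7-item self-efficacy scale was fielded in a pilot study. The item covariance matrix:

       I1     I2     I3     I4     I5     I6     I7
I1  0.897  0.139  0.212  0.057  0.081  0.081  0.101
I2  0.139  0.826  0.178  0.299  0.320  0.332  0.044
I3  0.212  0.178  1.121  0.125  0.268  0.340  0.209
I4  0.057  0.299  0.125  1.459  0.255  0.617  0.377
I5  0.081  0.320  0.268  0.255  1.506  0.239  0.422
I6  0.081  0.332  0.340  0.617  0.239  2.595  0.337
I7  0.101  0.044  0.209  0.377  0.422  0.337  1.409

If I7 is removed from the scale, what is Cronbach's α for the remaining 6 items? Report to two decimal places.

Cronbach's α = 0.55

Remaining items: I1, I2, I3, I4, I5, I6 (k = 6).
Σσ²ᵢ = 0.897 + 0.826 + 1.121 + 1.459 + 1.506 + 2.595 = 8.404
total variance = 8.404 + 2 × 3.543 = 15.490
α (item deleted) = (6/5)·(1 − 8.404/15.490) = 0.55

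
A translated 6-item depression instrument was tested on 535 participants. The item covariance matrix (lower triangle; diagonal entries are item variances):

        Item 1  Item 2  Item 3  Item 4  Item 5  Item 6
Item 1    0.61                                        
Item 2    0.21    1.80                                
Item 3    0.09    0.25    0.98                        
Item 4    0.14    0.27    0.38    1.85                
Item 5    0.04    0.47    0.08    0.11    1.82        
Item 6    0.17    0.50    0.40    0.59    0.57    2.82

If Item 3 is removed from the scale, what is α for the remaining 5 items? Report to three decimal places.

α = 0.510

Remaining items: Item 1, Item 2, Item 4, Item 5, Item 6 (k = 5).
Σσᵢ² = 0.61 + 1.80 + 1.85 + 1.82 + 2.82 = 8.90
σ²_total = 8.90 + 2 × 3.07 = 15.04
α (item deleted) = (5/4)·(1 − 8.90/15.04) = 0.510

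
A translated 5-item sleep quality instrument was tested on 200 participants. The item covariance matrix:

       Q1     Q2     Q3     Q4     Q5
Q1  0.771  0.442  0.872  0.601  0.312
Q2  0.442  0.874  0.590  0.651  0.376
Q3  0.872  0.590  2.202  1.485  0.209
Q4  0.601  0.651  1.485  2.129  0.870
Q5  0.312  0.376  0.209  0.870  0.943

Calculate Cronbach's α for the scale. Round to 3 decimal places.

ΣVar(i) = 0.771 + 0.874 + 2.202 + 2.129 + 0.943 = 6.919
Sum of off-diagonal covariances = 6.408
total variance = 6.919 + 2 × 6.408 = 19.735
α = (k/(k−1))·(1 − ΣVar(i)/total variance) = (5/4)·(1 − 6.919/19.735) = 0.812

α = 0.812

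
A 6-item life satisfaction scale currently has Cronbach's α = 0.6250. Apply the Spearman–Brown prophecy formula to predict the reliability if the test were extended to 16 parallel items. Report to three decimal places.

predicted reliability = 0.816

Length factor m = 16/6 = 2.6667
α' = m·α / (1 + (m−1)·α)
   = 16/6 × 0.6250 / (1 + (16/6 − 1) × 0.6250)
   = 1.6667 / 2.0417 = 0.816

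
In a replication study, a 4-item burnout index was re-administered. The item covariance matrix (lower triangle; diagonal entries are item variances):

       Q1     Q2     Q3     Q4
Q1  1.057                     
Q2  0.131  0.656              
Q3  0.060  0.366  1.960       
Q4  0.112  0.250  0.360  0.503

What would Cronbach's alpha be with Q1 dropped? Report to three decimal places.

Remaining items: Q2, Q3, Q4 (k = 3).
Σσ²ᵢ = 0.656 + 1.960 + 0.503 = 3.119
Var(T) = 3.119 + 2 × 0.976 = 5.071
α (item deleted) = (3/2)·(1 − 3.119/5.071) = 0.577

α = 0.577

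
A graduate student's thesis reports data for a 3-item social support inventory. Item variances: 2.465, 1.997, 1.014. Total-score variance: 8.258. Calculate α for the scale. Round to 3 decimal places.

Σσ²ᵢ = 2.465 + 1.997 + 1.014 = 5.476
α = (k/(k−1))·(1 − Σσ²ᵢ/σ²_T) = (3/2)·(1 − 5.476/8.258) = 0.505

α = 0.505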